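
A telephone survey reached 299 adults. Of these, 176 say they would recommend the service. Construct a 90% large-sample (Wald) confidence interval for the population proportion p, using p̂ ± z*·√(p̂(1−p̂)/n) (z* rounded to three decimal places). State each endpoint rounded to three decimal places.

(0.542, 0.635)

With x = 176 successes in n = 299, p̂ = 0.58863.
SE(p̂) = √(0.58863·0.41137/299) = 0.028458.
For 90% confidence, z* = 1.645.
Margin of error: 1.645 × 0.028458 = 0.04681.
Interval: 0.58863 ± 0.04681 → (0.542, 0.635).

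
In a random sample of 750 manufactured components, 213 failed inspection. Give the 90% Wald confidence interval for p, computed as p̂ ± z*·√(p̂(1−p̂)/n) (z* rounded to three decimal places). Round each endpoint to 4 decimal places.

(0.2569, 0.3111)

Sample proportion p̂ = 213/750 = 0.28400.
SE(p̂) = √(0.28400·0.71600/750) = 0.016466.
For 90% confidence, z* = 1.645.
Margin of error: 1.645 × 0.016466 = 0.02709.
So the interval runs from 0.2569 to 0.3111.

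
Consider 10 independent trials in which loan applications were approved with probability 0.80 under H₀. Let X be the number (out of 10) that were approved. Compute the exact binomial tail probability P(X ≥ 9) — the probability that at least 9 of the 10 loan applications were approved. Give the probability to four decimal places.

X is binomial with n = 10 and p = 0.80.
P(X ≥ 9) = C(10,9)·0.80^9·0.20^1 + C(10,10)·0.80^10·0.20^0.
= 0.268435 + 0.107374 = 0.3758.

P = 0.3758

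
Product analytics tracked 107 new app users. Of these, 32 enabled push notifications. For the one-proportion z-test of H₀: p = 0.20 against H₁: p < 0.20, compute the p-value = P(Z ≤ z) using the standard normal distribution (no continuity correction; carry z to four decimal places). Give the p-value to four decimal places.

p-value = 0.9948

Sample proportion p̂ = 32/107 = 0.29907.
SE₀ = √(0.20·0.80/107) = 0.038669.
Test statistic (full precision, shown to 4 dp): z = (32/107 − 0.20)/SE₀ ≈ 2.5619.
From the standard normal, P(Z ≤ z) = 0.9948.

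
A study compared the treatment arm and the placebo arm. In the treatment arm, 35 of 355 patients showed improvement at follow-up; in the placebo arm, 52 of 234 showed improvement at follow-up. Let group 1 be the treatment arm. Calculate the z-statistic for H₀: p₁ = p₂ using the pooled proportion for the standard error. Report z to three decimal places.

z = -4.138

p̂₁ = 35/355 = 0.09859, p̂₂ = 52/234 = 0.22222.
Pooled p̂ = (35+52)/(355+234) = 87/589 = 0.14771.
SE = √[p̂(1−p̂)(1/n₁+1/n₂)] = √[0.14771·0.85229·(1/355+1/234)] ≈ 0.029877.
z = -0.12363/0.029877 = -4.138.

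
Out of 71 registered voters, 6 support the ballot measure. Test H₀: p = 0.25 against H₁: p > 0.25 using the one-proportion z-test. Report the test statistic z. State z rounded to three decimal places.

p̂ = 6/71 = 0.08451.
SE₀ = √(0.25·0.75/71) = 0.051389.
Test statistic: z = -0.16549/0.051389 = -3.220.

z = -3.220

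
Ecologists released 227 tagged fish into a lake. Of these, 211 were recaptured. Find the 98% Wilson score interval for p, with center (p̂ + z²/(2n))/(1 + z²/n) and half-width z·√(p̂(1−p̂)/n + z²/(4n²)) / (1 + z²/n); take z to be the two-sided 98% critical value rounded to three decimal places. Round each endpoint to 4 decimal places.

Here p̂ = 211/227 = 0.92952 and z = 2.326 (z² = 5.410276).
1 + z²/n = 1.023834.
Adjusted center: (0.92952 + z²/(2n))/1.023834 = 0.91952.
Radicand: p̂(1−p̂)/n + z²/(4n²) = 0.000288619 + 0.000026249 = 0.000314868.
Half-width = 2.326·√0.000314868/1.023834 = 0.04031.
CI: 0.91952 ± 0.04031 = (0.8792, 0.9598).

(0.8792, 0.9598)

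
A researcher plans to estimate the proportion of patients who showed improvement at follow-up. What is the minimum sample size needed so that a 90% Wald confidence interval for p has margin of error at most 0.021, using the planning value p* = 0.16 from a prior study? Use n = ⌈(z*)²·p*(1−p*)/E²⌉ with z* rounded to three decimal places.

z* = 1.645 at the 90% level.
p*(1−p*) = 0.16·0.84 = 0.1344.
Required n before rounding: 2.706025 × 0.1344 / 0.021² = 824.693.
Rounding up, n = 825.

n = 825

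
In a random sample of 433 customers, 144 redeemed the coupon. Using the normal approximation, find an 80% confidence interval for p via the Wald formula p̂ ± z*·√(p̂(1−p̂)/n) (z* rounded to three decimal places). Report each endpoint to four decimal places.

p̂ = 144/433 = 0.33256.
Standard error of p̂: √(0.221965/433) = √0.000512621 = 0.022641.
z* = 1.282 at the 80% level.
Margin of error: 1.282 × 0.022641 = 0.02903.
CI: 0.33256 ± 0.02903 = (0.3035, 0.3616).

(0.3035, 0.3616)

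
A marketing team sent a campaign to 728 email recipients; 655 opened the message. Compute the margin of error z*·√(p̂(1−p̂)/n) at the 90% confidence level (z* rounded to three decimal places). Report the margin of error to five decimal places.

ME = 0.01831

The sample proportion is 655/728 = 0.89973.
SE = √(p̂(1−p̂)/n) = √(0.090220/728) = 0.011132.
The 90% critical value is z* = 1.645.
Margin of error = z*·SE = 1.645 × 0.011132 = 0.01831.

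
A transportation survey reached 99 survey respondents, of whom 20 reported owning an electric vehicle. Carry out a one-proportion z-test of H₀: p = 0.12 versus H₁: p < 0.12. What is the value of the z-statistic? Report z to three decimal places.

The sample proportion is 20/99 = 0.20202.
Under H₀, SE = √(p₀(1−p₀)/n) = √(0.12·0.88/99) = √0.001066667 = 0.032660.
Test statistic: z = 0.08202/0.032660 = 2.511.

z = 2.511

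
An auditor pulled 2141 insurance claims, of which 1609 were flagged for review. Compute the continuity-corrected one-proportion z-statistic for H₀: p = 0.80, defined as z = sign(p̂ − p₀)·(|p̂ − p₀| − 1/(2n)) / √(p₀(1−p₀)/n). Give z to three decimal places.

With x = 1609 successes in n = 2141, p̂ = 0.75152. p̂ − p₀ = -0.048482.
Continuity correction 1/(2n) = 1/4282 = 0.000234.
Corrected numerator: |-0.048482| − 0.000234 = 0.048248.
SE₀ = √(0.80·0.20/2141) = 0.008645.
z = −0.048248/0.008645 = -5.581.

z = -5.581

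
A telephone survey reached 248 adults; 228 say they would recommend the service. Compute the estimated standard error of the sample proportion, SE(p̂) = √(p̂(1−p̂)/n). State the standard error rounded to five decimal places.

SE = 0.01729

Sample proportion p̂ = 228/248 = 0.91935.
p̂(1−p̂) = 0.074146.
SE = √(0.074146/248) = 0.01729.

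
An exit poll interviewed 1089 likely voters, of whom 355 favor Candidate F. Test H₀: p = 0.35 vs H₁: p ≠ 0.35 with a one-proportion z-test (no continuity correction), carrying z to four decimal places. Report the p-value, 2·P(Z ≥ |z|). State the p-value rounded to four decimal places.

p-value = 0.0966

The sample proportion is 355/1089 = 0.32599.
Null standard error: √(0.35·0.65/1089) = √0.000208907 = 0.014454.
z = (p̂ − p₀)/SE = (355/1089 − 0.35)/0.014454 ≈ -1.6614.
From the standard normal, 2·P(Z ≥ |z|) = 0.0966.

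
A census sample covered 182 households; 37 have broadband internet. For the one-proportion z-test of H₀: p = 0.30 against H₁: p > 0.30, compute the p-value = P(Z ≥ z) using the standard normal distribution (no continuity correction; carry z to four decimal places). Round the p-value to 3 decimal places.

Sample proportion p̂ = 37/182 = 0.20330.
Null standard error: √(0.30·0.70/182) = √0.001153846 = 0.033968.
Test statistic (full precision, shown to 4 dp): z = (37/182 − 0.30)/SE₀ ≈ -2.8469.
From the standard normal, P(Z ≥ z) = 0.998.

p-value = 0.998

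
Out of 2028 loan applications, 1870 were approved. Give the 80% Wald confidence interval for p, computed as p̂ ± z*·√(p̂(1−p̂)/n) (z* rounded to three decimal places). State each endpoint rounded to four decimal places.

(0.9145, 0.9297)

Sample proportion p̂ = 1870/2028 = 0.92209.
SE = √(p̂(1−p̂)/n) = √(0.071839/2028) = 0.005952.
For 80% confidence, z* = 1.282.
Margin = 1.282·0.005952 = 0.00763.
CI: 0.92209 ± 0.00763 = (0.9145, 0.9297).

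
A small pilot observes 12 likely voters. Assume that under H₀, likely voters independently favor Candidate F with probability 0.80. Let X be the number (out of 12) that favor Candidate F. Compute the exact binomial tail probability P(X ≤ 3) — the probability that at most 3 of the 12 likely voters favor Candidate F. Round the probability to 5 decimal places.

X is binomial with n = 12 and p = 0.80.
P(X ≤ 3) = C(12,0)·0.80^0·0.20^12 + C(12,1)·0.80^1·0.20^11 + C(12,2)·0.80^2·0.20^10 + C(12,3)·0.80^3·0.20^9.
= 0.000000 + 0.000000 + 0.000004 + 0.000058 = 0.00006.

P = 0.00006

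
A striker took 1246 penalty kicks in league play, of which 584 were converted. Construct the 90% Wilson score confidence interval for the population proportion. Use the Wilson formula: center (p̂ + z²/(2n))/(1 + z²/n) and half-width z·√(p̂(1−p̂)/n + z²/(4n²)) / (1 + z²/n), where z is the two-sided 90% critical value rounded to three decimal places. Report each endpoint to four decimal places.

p̂ = 584/1246 = 0.46870; z = 1.645, so z² = 2.706025.
1 + z²/n = 1.002172.
Adjusted center: (0.46870 + z²/(2n))/1.002172 = 0.46877.
Radicand: p̂(1−p̂)/n + z²/(4n²) = 0.000199856 + 0.000000436 = 0.000200292.
Half-width = z·√(radicand)/denom = 1.645·0.014152/1.002172 = 0.02323.
Interval: 0.46877 ± 0.02323 → (0.4455, 0.4920).

(0.4455, 0.4920)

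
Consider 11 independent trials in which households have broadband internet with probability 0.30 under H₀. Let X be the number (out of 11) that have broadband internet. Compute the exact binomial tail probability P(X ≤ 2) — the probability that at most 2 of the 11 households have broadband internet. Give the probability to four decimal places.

X is binomial with n = 11 and p = 0.30.
P(X ≤ 2) = C(11,0)·0.30^0·0.70^11 + C(11,1)·0.30^1·0.70^10 + C(11,2)·0.30^2·0.70^9.
= 0.019773 + 0.093217 + 0.199750 = 0.3127.

P = 0.3127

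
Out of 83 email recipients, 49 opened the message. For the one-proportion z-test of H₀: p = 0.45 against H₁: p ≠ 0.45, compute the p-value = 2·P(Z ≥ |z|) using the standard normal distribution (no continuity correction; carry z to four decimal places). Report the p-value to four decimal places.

p-value = 0.0102

The sample proportion is 49/83 = 0.59036.
Null standard error: √(0.45·0.55/83) = √0.002981928 = 0.054607.
z = (p̂ − p₀)/SE = (49/83 − 0.45)/0.054607 ≈ 2.5704.
p-value = 2·P(Z ≥ |z|) with z = 2.5704 → 0.0102.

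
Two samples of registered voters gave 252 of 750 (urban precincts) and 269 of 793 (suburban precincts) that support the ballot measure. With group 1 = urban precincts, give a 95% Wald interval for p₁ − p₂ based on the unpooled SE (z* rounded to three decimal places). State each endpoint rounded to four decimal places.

(-0.0504, 0.0440)

p̂₁ = 0.33600, p̂₂ = 0.33922, so the observed difference is -0.00322.
SE = √(0.000297472 + 0.000282660) = √0.000580132 = 0.024086.
z* = 1.960 at the 95% level. Margin = 1.960·0.024086 = 0.04721.
Interval: -0.00322 ± 0.04721 → (-0.0504, 0.0440).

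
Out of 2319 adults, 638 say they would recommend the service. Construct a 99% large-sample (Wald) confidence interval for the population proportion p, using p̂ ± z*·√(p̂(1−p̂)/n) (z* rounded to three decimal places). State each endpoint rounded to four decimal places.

(0.2512, 0.2990)

p̂ = 638/2319 = 0.27512.
SE = √(p̂(1−p̂)/n) = √(0.199428/2319) = 0.009273.
The 99% critical value is z* = 2.576.
Margin of error: 2.576 × 0.009273 = 0.02389.
CI: 0.27512 ± 0.02389 = (0.2512, 0.2990).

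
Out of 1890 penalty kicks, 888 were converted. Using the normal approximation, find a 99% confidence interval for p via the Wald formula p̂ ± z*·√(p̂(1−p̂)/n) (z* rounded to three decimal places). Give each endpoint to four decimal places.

(0.4403, 0.4994)

With x = 888 successes in n = 1890, p̂ = 0.46984.
SE = √(p̂(1−p̂)/n) = √(0.249090/1890) = 0.011480.
z* = 2.576 at the 99% level.
Margin of error: 2.576 × 0.011480 = 0.02957.
So the interval runs from 0.4403 to 0.4994.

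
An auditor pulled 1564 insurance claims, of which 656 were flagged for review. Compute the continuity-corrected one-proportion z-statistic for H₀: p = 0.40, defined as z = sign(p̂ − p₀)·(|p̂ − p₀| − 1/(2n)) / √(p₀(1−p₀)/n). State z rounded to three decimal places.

z = 1.543

With x = 656 successes in n = 1564, p̂ = 0.41944. p̂ − p₀ = 0.019437.
1/(2n) = 0.000320.
Corrected numerator: |0.019437| − 0.000320 = 0.019117.
Null standard error: √(0.40·0.60/1564) = √0.000153453 = 0.012388.
z = (+)0.019117/0.012388 = 1.543.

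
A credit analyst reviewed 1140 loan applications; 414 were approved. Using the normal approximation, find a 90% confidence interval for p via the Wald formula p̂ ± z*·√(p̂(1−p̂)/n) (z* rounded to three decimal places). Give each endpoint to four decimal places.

(0.3397, 0.3866)

p̂ = 414/1140 = 0.36316.
SE = √(p̂(1−p̂)/n) = √(0.231274/1140) = 0.014243.
For 90% confidence, z* = 1.645.
Margin = 1.645·0.014243 = 0.02343.
CI: 0.36316 ± 0.02343 = (0.3397, 0.3866).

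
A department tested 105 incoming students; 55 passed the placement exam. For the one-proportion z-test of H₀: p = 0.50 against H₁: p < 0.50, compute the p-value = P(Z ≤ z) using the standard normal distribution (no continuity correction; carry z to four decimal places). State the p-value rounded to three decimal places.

p-value = 0.687

With x = 55 successes in n = 105, p̂ = 0.52381.
Null standard error: √(0.50·0.50/105) = √0.002380952 = 0.048795.
Test statistic (full precision, shown to 4 dp): z = (55/105 − 0.50)/SE₀ ≈ 0.4880.
From the standard normal, P(Z ≤ z) = 0.687.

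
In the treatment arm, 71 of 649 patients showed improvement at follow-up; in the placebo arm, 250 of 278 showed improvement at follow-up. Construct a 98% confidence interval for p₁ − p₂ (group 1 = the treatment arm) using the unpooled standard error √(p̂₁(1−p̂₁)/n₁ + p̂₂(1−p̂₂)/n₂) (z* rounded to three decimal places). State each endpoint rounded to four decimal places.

(-0.8406, -0.7391)

p̂₁ = 71/649 = 0.10940, p̂₂ = 250/278 = 0.89928; p̂₁ − p̂₂ = -0.78988.
SE = √(0.000150125 + 0.000325809) = √0.000475934 = 0.021816.
z* = 2.326 at the 98% level. Margin of error = 0.05074.
CI: -0.78988 ± 0.05074 = (-0.8406, -0.7391).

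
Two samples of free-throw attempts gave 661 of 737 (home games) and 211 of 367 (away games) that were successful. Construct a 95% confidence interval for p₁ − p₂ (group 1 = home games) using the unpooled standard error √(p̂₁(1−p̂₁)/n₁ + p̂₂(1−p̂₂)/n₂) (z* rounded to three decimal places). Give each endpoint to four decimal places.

(0.2668, 0.3771)

p̂₁ = 0.89688, p̂₂ = 0.57493, so the observed difference is 0.32195.
SE = √(0.000125491 + 0.000665900) = √0.000791391 = 0.028132.
The 95% critical value is z* = 1.960. Margin = 1.960·0.028132 = 0.05514.
Interval: 0.32195 ± 0.05514 → (0.2668, 0.3771).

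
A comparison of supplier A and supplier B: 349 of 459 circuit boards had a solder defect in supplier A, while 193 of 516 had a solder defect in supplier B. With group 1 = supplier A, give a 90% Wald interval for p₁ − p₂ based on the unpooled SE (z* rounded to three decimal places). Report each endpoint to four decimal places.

(0.3383, 0.4343)

p̂₁ = 349/459 = 0.76035, p̂₂ = 193/516 = 0.37403; p̂₁ − p̂₂ = 0.38632.
SE = √(0.000396990 + 0.000453744) = √0.000850734 = 0.029167.
z* = 1.645 at the 90% level. Margin of error = 0.04798.
Interval: 0.38632 ± 0.04798 → (0.3383, 0.4343).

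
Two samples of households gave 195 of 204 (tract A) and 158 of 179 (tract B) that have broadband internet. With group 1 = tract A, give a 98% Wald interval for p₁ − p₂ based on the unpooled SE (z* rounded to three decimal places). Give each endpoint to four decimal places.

(0.0080, 0.1384)

p̂₁ = 195/204 = 0.95588, p̂₂ = 158/179 = 0.88268; p̂₁ − p̂₂ = 0.07320.
Unpooled SE = √(p̂₁(1−p̂₁)/n₁ + p̂₂(1−p̂₂)/n₂) = √(0.000206722 + 0.000578519) = 0.028022.
z* = 2.326 at the 98% level. Margin = 2.326·0.028022 = 0.06518.
So the interval runs from 0.0080 to 0.1384.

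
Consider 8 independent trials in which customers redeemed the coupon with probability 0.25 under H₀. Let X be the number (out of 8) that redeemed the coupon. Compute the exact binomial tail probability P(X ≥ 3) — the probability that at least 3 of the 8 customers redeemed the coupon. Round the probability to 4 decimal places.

P = 0.3215

X is binomial with n = 8 and p = 0.25.
P(X ≥ 3) = Σ_{j=3}^{8} C(8,j)·0.25^j·0.75^{8−j}.
= 0.207642 + 0.086517 + 0.023071 + 0.003845 + 0.000366 + 0.000015 = 0.3215.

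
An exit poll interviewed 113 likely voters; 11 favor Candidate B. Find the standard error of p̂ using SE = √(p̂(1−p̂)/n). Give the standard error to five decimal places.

Sample proportion p̂ = 11/113 = 0.09735.
p̂(1−p̂) = 0.09735·0.90265 = 0.087873.
Dividing by n and taking the root: √0.000777637 = 0.02789.

SE = 0.02789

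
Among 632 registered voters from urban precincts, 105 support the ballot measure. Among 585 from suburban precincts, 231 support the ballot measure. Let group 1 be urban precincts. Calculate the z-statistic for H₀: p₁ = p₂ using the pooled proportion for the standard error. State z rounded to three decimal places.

Sample proportions: p̂₁ = 105/632 = 0.16614 and p̂₂ = 231/585 = 0.39487.
Pooling: p̂ = 336/1217 = 0.27609.
SE = √[p̂(1−p̂)(1/n₁+1/n₂)] = √[0.27609·0.72391·(1/632+1/585)] ≈ 0.025649.
z = (p̂₁ − p̂₂)/SE = (0.16614 − 0.39487)/0.025649 = -0.22873/0.025649 = -8.918.

z = -8.918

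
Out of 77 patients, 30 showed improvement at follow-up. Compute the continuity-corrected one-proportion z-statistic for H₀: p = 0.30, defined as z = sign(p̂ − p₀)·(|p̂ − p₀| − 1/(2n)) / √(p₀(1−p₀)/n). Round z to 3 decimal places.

z = 1.592

With x = 30 successes in n = 77, p̂ = 0.38961. p̂ − p₀ = 0.089610.
Continuity correction 1/(2n) = 1/154 = 0.006494.
Corrected numerator: |0.089610| − 0.006494 = 0.083116.
SE₀ = √(0.30·0.70/77) = 0.052223.
z = (+)0.083116/0.052223 = 1.592.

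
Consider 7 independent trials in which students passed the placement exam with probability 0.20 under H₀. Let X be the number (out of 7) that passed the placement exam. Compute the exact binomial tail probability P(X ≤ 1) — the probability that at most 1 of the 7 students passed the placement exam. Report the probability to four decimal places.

X ~ Binomial(n=7, p=0.20).
P(X ≤ 1) = C(7,0)·0.20^0·0.80^7 + C(7,1)·0.20^1·0.80^6.
= 0.209715 + 0.367002 = 0.5767.

P = 0.5767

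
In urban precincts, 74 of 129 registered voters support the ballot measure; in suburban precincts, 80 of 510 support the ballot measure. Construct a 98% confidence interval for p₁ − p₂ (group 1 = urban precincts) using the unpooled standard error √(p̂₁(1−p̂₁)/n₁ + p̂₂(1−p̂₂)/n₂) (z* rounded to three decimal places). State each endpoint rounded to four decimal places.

(0.3088, 0.5248)

p̂₁ = 0.57364, p̂₂ = 0.15686, so the observed difference is 0.41678.
Unpooled SE = √(p̂₁(1−p̂₁)/n₁ + p̂₂(1−p̂₂)/n₂) = √(0.001895943 + 0.000259327) = 0.046425.
For 98% confidence, z* = 2.326. Margin of error = 0.10798.
CI: 0.41678 ± 0.10798 = (0.3088, 0.5248).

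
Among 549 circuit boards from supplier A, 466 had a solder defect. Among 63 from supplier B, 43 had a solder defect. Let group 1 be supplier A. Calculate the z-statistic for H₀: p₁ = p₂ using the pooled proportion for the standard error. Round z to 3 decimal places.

z = 3.341

p̂₁ = 466/549 = 0.84882, p̂₂ = 43/63 = 0.68254.
Pooled p̂ = (466+43)/(549+63) = 509/612 = 0.83170.
SE = √[p̂(1−p̂)(1/n₁+1/n₂)] = √[0.83170·0.16830·(1/549+1/63)] ≈ 0.049767.
z = 0.16628/0.049767 = 3.341.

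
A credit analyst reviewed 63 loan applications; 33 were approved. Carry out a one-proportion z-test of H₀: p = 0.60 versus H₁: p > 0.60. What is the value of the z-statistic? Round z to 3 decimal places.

With x = 33 successes in n = 63, p̂ = 0.52381.
Null standard error: √(0.60·0.40/63) = √0.003809524 = 0.061721.
z = (p̂ − p₀)/SE = (0.52381 − 0.60)/0.061721 = -1.234.

z = -1.234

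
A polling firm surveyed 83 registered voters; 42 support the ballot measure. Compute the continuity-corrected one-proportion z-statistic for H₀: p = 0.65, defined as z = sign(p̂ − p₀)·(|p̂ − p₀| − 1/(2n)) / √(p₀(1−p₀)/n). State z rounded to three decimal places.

The sample proportion is 42/83 = 0.50602. p̂ − p₀ = -0.143976.
1/(2n) = 0.006024.
Corrected numerator: |-0.143976| − 0.006024 = 0.137952.
SE₀ = √(0.65·0.35/83) = 0.052354.
z = −0.137952/0.052354 = -2.635.

z = -2.635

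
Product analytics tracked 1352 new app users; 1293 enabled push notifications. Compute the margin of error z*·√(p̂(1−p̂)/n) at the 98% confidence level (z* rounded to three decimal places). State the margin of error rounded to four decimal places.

ME = 0.0129

p̂ = 1293/1352 = 0.95636.
SE = √(p̂(1−p̂)/n) = √(0.041735/1352) = 0.005556.
z* = 2.326 at the 98% level.
Margin of error = z*·SE = 2.326 × 0.005556 = 0.0129.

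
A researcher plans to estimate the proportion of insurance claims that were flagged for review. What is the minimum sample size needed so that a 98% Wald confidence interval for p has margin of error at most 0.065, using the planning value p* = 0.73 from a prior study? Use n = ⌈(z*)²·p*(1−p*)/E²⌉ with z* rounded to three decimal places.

z* = 2.326 at the 98% level.
p*(1−p*) = 0.73·0.27 = 0.1971.
(z*)²·p*(1−p*)/E² = 5.410276·0.1971/0.004225 = 252.394.
Rounding up, n = 253.

n = 253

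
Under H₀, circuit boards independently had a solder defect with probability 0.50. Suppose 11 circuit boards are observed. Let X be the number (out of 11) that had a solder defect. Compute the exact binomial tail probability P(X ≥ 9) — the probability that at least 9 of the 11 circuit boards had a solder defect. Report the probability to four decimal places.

P = 0.0327

X is binomial with n = 11 and p = 0.50.
P(X ≥ 9) = C(11,9)·0.50^9·0.50^2 + C(11,10)·0.50^10·0.50^1 + C(11,11)·0.50^11·0.50^0.
= 0.026855 + 0.005371 + 0.000488 = 0.0327.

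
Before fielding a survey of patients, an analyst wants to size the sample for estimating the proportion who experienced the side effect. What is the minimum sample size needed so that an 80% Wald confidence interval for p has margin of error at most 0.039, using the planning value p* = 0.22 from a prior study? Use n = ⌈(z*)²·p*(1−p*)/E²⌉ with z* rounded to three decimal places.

z* = 1.282 at the 80% level.
p*(1−p*) = 0.22·0.78 = 0.1716.
Required n before rounding: 1.643524 × 0.1716 / 0.039² = 185.423.
Rounding up, n = 186.

n = 186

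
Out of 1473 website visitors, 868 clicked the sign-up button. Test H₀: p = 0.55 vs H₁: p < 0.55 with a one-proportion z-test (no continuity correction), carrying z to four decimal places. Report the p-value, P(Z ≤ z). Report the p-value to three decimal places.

p-value = 0.999

With x = 868 successes in n = 1473, p̂ = 0.58927.
Under H₀, SE = √(p₀(1−p₀)/n) = √(0.55·0.45/1473) = √0.000168024 = 0.012962.
Test statistic (full precision, shown to 4 dp): z = (868/1473 − 0.55)/SE₀ ≈ 3.0298.
p-value = P(Z ≤ z) with z = 3.0298 → 0.999.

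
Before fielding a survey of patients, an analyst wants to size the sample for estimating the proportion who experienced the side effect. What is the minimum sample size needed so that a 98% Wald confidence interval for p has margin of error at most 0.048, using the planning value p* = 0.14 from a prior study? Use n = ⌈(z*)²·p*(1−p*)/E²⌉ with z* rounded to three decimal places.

n = 283

z* = 2.326 at the 98% level.
p*(1−p*) = 0.14·0.86 = 0.1204.
Required n before rounding: 5.410276 × 0.1204 / 0.048² = 282.724.
Rounding up, n = 283.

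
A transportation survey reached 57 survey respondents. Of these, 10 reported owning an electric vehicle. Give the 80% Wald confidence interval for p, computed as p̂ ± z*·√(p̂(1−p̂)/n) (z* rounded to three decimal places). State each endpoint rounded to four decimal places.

(0.1109, 0.2400)

Sample proportion p̂ = 10/57 = 0.17544.
Standard error of p̂: √(0.144660/57) = √0.002537893 = 0.050378.
The 80% critical value is z* = 1.282.
Margin of error: 1.282 × 0.050378 = 0.06458.
Interval: 0.17544 ± 0.06458 → (0.1109, 0.2400).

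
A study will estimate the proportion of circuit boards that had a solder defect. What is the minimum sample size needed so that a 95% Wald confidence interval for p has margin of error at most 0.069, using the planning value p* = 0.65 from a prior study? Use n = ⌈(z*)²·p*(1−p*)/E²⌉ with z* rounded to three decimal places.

n = 184

The 95% critical value is z* = 1.960.
p*(1−p*) = 0.2275.
Required n before rounding: 3.841600 × 0.2275 / 0.069² = 183.567.
⌈183.567⌉ = 184.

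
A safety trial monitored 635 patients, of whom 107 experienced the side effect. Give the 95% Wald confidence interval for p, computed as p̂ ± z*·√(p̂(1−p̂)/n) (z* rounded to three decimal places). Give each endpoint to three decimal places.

(0.139, 0.198)

p̂ = 107/635 = 0.16850.
SE = √(p̂(1−p̂)/n) = √(0.140110/635) = 0.014854.
For 95% confidence, z* = 1.960.
Margin of error: 1.960 × 0.014854 = 0.02911.
Interval: 0.16850 ± 0.02911 → (0.139, 0.198).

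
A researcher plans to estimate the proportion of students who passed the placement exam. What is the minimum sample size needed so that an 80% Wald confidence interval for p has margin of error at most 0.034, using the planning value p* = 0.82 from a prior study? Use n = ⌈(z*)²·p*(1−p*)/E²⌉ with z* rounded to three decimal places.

z* = 1.282 at the 80% level.
p*(1−p*) = 0.82·0.18 = 0.1476.
(z*)²·p*(1−p*)/E² = 1.643524·0.1476/0.001156 = 209.848.
⌈209.848⌉ = 210.

n = 210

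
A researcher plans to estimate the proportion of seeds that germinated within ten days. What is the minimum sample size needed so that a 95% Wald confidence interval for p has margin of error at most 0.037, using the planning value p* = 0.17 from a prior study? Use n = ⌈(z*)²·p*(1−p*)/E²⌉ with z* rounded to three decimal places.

n = 396

The 95% critical value is z* = 1.960.
p*(1−p*) = 0.1411.
Required n before rounding: 3.841600 × 0.1411 / 0.037² = 395.946.
Rounding up, n = 396.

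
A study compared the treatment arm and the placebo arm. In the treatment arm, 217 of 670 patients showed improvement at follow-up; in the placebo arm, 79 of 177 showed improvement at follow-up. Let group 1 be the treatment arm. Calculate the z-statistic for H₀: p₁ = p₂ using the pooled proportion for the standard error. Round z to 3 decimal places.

Sample proportions: p̂₁ = 217/670 = 0.32388 and p̂₂ = 79/177 = 0.44633.
Pooling: p̂ = 296/847 = 0.34947.
Pooled SE = √[0.2273403·0.00714225] ≈ 0.040295.
z = -0.12245/0.040295 = -3.039.

z = -3.039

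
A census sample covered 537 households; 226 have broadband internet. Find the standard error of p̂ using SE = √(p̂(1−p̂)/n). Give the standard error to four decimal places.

SE = 0.0213

Sample proportion p̂ = 226/537 = 0.42086.
p̂(1−p̂) = 0.42086·0.57914 = 0.243737.
SE = √(0.243737/537) = √0.000453886 = 0.0213.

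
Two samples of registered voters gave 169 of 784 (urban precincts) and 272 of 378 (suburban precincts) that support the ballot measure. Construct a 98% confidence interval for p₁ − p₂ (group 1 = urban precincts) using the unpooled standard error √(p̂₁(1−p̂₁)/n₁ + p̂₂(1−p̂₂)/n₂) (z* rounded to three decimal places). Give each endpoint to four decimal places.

p̂₁ = 169/784 = 0.21556, p̂₂ = 272/378 = 0.71958; p̂₁ − p̂₂ = -0.50402.
SE = √(0.000215682 + 0.000533826) = √0.000749508 = 0.027377.
z* = 2.326 at the 98% level. Margin = 2.326·0.027377 = 0.06368.
So the interval runs from -0.5677 to -0.4403.

(-0.5677, -0.4403)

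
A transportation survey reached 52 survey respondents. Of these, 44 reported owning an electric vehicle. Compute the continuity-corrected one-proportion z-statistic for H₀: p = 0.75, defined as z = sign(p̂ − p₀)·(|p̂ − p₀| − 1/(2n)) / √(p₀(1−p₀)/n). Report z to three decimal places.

With x = 44 successes in n = 52, p̂ = 0.84615. p̂ − p₀ = 0.096154.
Continuity correction 1/(2n) = 1/104 = 0.009615.
Corrected numerator: |0.096154| − 0.009615 = 0.086539.
Null standard error: √(0.75·0.25/52) = √0.003605769 = 0.060048.
z = (+)0.086539/0.060048 = 1.441.

z = 1.441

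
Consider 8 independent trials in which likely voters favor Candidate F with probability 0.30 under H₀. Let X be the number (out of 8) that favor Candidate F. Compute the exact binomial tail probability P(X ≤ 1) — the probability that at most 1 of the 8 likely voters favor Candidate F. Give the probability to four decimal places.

X is binomial with n = 8 and p = 0.30.
P(X ≤ 1) = C(8,0)·0.30^0·0.70^8 + C(8,1)·0.30^1·0.70^7.
= 0.057648 + 0.197650 = 0.2553.

P = 0.2553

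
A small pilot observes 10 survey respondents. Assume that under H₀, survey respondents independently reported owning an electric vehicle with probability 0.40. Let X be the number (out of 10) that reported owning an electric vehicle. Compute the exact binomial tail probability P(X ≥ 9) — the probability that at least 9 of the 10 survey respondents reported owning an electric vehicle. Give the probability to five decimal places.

X ~ Binomial(n=10, p=0.40).
P(X ≥ 9) = C(10,9)·0.40^9·0.60^1 + C(10,10)·0.40^10·0.60^0.
= 0.001573 + 0.000105 = 0.00168.

P = 0.00168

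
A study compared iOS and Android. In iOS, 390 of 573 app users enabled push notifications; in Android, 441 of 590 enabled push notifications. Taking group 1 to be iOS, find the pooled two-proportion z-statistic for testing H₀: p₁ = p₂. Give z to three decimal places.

z = -2.523

Sample proportions: p̂₁ = 390/573 = 0.68063 and p̂₂ = 441/590 = 0.74746.
Pooling: p̂ = 831/1163 = 0.71453.
SE = √[p̂(1−p̂)(1/n₁+1/n₂)] = √[0.71453·0.28547·(1/573+1/590)] ≈ 0.026490.
z = -0.06683/0.026490 = -2.523.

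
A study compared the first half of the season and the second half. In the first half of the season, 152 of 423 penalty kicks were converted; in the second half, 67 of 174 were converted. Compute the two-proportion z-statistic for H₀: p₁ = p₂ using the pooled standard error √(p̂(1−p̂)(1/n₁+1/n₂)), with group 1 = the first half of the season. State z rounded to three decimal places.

p̂₁ = 152/423 = 0.35934, p̂₂ = 67/174 = 0.38506.
Pooling: p̂ = 219/597 = 0.36683.
Pooled SE = √[0.2322669·0.00811119] ≈ 0.043405.
z = -0.02572/0.043405 = -0.593.

z = -0.593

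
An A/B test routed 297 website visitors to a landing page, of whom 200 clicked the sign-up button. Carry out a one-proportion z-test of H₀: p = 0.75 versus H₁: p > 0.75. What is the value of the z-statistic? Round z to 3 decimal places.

z = -3.049

The sample proportion is 200/297 = 0.67340.
Null standard error: √(0.75·0.25/297) = √0.000631313 = 0.025126.
z = (p̂ − p₀)/SE = (0.67340 − 0.75)/0.025126 = -3.049.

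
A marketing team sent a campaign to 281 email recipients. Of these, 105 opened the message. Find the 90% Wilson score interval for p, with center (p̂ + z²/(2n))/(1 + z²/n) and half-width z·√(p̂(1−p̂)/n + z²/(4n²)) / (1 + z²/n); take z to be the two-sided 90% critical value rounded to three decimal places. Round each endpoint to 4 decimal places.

(0.3276, 0.4221)

Here p̂ = 105/281 = 0.37367 and z = 1.645 (z² = 2.706025).
Denominator 1 + z²/n = 1 + 2.706025/281 = 1.009630.
Adjusted center: (0.37367 + z²/(2n))/1.009630 = 0.37487.
Radicand: p̂(1−p̂)/n + z²/(4n²) = 0.000832881 + 0.000008568 = 0.000841449.
Half-width = z·√(radicand)/denom = 1.645·0.029008/1.009630 = 0.04726.
CI: 0.37487 ± 0.04726 = (0.3276, 0.4221).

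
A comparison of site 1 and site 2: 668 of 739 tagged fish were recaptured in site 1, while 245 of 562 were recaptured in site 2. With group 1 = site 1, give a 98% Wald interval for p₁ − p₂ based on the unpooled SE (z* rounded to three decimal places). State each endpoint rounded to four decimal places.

p̂₁ = 0.90392, p̂₂ = 0.43594, so the observed difference is 0.46798.
SE = √(0.000117517 + 0.000437539) = √0.000555056 = 0.023560.
z* = 2.326 at the 98% level. Margin of error = 0.05480.
So the interval runs from 0.4132 to 0.5228.

(0.4132, 0.5228)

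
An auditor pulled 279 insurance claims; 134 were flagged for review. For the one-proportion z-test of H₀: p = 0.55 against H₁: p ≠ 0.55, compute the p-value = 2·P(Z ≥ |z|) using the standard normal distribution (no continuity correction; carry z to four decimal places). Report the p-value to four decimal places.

Sample proportion p̂ = 134/279 = 0.48029.
Under H₀, SE = √(p₀(1−p₀)/n) = √(0.55·0.45/279) = √0.000887097 = 0.029784.
Test statistic (full precision, shown to 4 dp): z = (134/279 − 0.55)/SE₀ ≈ -2.3406.
p-value = 2·P(Z ≥ |z|) with z = -2.3406 → 0.0193.

p-value = 0.0193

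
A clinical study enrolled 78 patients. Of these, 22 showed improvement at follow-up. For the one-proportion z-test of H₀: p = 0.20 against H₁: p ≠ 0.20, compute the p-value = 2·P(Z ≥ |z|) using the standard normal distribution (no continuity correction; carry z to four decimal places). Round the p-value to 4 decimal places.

p-value = 0.0700

p̂ = 22/78 = 0.28205.
Null standard error: √(0.20·0.80/78) = √0.002051282 = 0.045291.
z = (p̂ − p₀)/SE = (22/78 − 0.20)/0.045291 ≈ 1.8116.
From the standard normal, 2·P(Z ≥ |z|) = 0.0700.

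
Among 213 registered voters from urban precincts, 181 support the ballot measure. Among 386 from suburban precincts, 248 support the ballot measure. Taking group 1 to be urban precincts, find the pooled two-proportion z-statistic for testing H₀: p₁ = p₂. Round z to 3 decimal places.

p̂₁ = 181/213 = 0.84977, p̂₂ = 248/386 = 0.64249.
Pooling: p̂ = 429/599 = 0.71619.
Pooled SE = √[0.2032603·0.00728551] ≈ 0.038482.
z = (p̂₁ − p̂₂)/SE = (0.84977 − 0.64249)/0.038482 = 0.20728/0.038482 = 5.386.

z = 5.386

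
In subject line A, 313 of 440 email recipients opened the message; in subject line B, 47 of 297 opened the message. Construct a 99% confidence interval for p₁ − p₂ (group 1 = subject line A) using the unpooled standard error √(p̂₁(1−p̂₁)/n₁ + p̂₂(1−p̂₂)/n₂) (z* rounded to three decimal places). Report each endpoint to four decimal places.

p̂₁ = 313/440 = 0.71136, p̂₂ = 47/297 = 0.15825; p̂₁ − p̂₂ = 0.55311.
SE = √(0.000466649 + 0.000448506) = √0.000915155 = 0.030252.
z* = 2.576 at the 99% level. Margin of error = 0.07793.
So the interval runs from 0.4752 to 0.6310.

(0.4752, 0.6310)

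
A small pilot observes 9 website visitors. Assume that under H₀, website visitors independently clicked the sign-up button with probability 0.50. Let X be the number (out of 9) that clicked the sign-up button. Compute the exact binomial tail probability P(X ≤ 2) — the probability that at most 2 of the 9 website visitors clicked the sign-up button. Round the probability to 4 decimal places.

X is binomial with n = 9 and p = 0.50.
P(X ≤ 2) = C(9,0)·0.50^0·0.50^9 + C(9,1)·0.50^1·0.50^8 + C(9,2)·0.50^2·0.50^7.
= 0.001953 + 0.017578 + 0.070312 = 0.0898.

P = 0.0898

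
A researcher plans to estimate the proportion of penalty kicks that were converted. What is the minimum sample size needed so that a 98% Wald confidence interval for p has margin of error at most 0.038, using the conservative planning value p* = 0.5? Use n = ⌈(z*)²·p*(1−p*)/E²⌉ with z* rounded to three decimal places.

n = 937

The 98% critical value is z* = 2.326.
p*(1−p*) = 0.2500.
Required n before rounding: 5.410276 × 0.2500 / 0.038² = 936.682.
⌈936.682⌉ = 937.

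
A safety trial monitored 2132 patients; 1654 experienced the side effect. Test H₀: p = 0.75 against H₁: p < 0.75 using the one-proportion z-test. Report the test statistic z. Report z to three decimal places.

p̂ = 1654/2132 = 0.77580.
Null standard error: √(0.75·0.25/2132) = √0.000087946 = 0.009378.
z = (p̂ − p₀)/SE = (0.77580 − 0.75)/0.009378 = 2.751.

z = 2.751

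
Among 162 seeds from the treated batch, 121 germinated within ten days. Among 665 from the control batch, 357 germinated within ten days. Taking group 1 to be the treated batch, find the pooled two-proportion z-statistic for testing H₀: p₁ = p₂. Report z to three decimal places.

Sample proportions: p̂₁ = 121/162 = 0.74691 and p̂₂ = 357/665 = 0.53684.
Pooling: p̂ = 478/827 = 0.57799.
Pooled SE = √[0.2439171·0.00767660] ≈ 0.043272.
z = 0.21007/0.043272 = 4.855.

z = 4.855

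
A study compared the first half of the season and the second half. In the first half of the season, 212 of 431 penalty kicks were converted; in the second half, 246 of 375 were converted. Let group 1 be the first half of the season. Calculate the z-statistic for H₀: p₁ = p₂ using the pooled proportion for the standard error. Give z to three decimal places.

z = -4.692

p̂₁ = 212/431 = 0.49188, p̂₂ = 246/375 = 0.65600.
Pooled p̂ = (212+246)/(431+375) = 458/806 = 0.56824.
SE = √[p̂(1−p̂)(1/n₁+1/n₂)] = √[0.56824·0.43176·(1/431+1/375)] ≈ 0.034978.
z = (p̂₁ − p̂₂)/SE = (0.49188 − 0.65600)/0.034978 = -0.16412/0.034978 = -4.692.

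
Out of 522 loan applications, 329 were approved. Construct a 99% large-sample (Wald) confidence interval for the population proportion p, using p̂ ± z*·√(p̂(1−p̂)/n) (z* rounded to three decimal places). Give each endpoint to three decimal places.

Sample proportion p̂ = 329/522 = 0.63027.
Standard error of p̂: √(0.233030/522) = √0.000446418 = 0.021129.
For 99% confidence, z* = 2.576.
Margin = 2.576·0.021129 = 0.05443.
CI: 0.63027 ± 0.05443 = (0.576, 0.685).

(0.576, 0.685)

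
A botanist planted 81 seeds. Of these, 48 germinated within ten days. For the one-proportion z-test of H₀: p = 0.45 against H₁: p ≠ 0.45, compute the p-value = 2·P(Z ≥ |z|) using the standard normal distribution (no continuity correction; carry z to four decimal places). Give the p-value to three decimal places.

Sample proportion p̂ = 48/81 = 0.59259.
Null standard error: √(0.45·0.55/81) = √0.003055556 = 0.055277.
z = (p̂ − p₀)/SE = (48/81 − 0.45)/0.055277 ≈ 2.5796.
From the standard normal, 2·P(Z ≥ |z|) = 0.010.

p-value = 0.010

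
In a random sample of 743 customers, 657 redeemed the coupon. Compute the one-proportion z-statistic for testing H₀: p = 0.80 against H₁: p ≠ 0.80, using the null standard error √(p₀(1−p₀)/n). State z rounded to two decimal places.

Sample proportion p̂ = 657/743 = 0.88425.
SE₀ = √(0.80·0.20/743) = 0.014675.
Test statistic: z = 0.08425/0.014675 = 5.74.

z = 5.74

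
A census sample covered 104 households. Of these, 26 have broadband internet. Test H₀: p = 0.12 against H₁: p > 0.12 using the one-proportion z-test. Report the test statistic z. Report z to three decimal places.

z = 4.080

With x = 26 successes in n = 104, p̂ = 0.25000.
Under H₀, SE = √(p₀(1−p₀)/n) = √(0.12·0.88/104) = √0.001015385 = 0.031865.
Test statistic: z = 0.13000/0.031865 = 4.080.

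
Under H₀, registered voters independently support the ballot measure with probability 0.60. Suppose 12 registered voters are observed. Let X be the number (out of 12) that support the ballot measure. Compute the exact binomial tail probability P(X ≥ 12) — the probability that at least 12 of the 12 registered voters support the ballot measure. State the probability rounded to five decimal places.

X ~ Binomial(n=12, p=0.60).
P(X ≥ 12) = C(12,12)·0.60^12·0.40^0.
= 0.002177 = 0.00218.

P = 0.00218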